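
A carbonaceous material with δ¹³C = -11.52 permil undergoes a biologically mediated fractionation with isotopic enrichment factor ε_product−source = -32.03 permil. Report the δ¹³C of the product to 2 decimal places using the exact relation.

-43.18 permil

Exactly, δ_product = (δ_source + 1000)·(ε/1000 + 1) − 1000.
δ_product = (-11.52 + 1000) × (-32.03/1000 + 1) − 1000
δ_product = -43.181 permil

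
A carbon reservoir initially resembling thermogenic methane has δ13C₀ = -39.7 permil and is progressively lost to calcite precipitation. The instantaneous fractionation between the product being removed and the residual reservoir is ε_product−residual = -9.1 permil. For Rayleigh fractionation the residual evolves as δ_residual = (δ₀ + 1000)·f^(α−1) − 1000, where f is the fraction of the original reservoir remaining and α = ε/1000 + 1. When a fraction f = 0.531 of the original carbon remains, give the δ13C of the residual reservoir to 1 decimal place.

Rayleigh residual: δ_res = (δ₀ + 1000)·f^(α−1) − 1000
α = ε/1000 + 1 = 0.99090, so α − 1 = -0.00910
f^(α−1) = 0.531^(-0.00910) = 1.005777
δ_res = (-39.7 + 1000) × 1.005777 − 1000 = 965.848 − 1000 = -34.15 permil

-34.2 permil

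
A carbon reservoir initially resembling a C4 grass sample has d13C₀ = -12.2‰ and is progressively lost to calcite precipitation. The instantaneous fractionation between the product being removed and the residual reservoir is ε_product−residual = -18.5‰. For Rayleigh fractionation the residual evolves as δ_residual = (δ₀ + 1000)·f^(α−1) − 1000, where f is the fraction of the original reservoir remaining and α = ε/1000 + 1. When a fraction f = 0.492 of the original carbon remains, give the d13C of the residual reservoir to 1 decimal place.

Rayleigh residual: δ_res = (δ₀ + 1000)·f^(α−1) − 1000
α = ε/1000 + 1 = 0.98150, so α − 1 = -0.01850
f^(α−1) = 0.492^(-0.01850) = 1.013208
δ_res = (-12.2 + 1000) × 1.013208 − 1000 = 1000.847 − 1000 = 0.85‰

0.8‰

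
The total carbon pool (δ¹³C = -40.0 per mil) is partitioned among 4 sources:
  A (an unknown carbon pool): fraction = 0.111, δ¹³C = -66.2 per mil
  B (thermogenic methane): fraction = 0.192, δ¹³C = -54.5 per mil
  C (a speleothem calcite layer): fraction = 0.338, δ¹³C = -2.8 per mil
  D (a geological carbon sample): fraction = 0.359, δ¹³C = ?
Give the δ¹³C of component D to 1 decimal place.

-59.2 per mil

Isotope mass balance: δ_bulk = Σ fᵢ·δᵢ.
-40.0 = 0.111×(-66.2) + 0.192×(-54.5) + 0.338×(-2.8) + 0.359×δ_D
0.359·δ_D = -40.0 − (-18.759) = -21.241
δ_D = -21.241 / 0.359 = -59.17 per mil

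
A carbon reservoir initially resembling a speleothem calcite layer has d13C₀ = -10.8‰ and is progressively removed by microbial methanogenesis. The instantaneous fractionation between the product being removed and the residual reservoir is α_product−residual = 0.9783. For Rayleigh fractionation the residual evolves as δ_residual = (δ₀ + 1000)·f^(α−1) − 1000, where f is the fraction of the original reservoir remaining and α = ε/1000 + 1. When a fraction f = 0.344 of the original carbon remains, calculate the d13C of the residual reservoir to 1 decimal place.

Rayleigh residual: δ_res = (δ₀ + 1000)·f^(α−1) − 1000
α − 1 = -0.02170
f^(α−1) = 0.344^(-0.02170) = 1.023427
δ_res = (-10.8 + 1000) × 1.023427 − 1000 = 1012.374 − 1000 = 12.37‰

12.4‰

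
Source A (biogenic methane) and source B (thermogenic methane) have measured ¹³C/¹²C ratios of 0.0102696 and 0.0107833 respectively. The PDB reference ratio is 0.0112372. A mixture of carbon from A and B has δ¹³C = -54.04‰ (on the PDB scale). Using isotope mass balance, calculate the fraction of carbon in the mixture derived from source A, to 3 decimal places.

0.299

δ_A = (0.0102696/0.0112372 − 1)×1000 = (0.913893 − 1)×1000 = -86.107‰
δ_B = (0.0107833/0.0112372 − 1)×1000 = (0.959607 − 1)×1000 = -40.393‰
f_A = (δ_mix − δ_B)/(δ_A − δ_B) = (-54.04 − (-40.393))/(-86.107 − (-40.393))
f_A = -13.647 / -45.714 = 0.2985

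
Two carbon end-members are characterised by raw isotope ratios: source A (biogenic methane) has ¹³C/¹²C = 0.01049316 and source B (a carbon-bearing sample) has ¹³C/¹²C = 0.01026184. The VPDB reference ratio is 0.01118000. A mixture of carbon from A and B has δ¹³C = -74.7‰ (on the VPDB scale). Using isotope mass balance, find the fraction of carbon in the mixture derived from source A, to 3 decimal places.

0.359

δ_A = (0.01049316/0.01118000 − 1)×1000 = (0.938565 − 1)×1000 = -61.435‰
δ_B = (0.01026184/0.01118000 − 1)×1000 = (0.917875 − 1)×1000 = -82.125‰
f_A = (δ_mix − δ_B)/(δ_A − δ_B) = (-74.7 − (-82.125))/(-61.435 − (-82.125))
f_A = 7.425 / 20.691 = 0.3589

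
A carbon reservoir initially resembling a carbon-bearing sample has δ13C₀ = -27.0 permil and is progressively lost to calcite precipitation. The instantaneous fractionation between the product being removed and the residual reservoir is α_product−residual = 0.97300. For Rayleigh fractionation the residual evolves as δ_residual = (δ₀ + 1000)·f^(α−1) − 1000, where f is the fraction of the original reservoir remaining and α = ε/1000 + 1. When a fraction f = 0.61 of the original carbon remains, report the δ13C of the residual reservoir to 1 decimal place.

Rayleigh residual: δ_res = (δ₀ + 1000)·f^(α−1) − 1000
α − 1 = -0.02700
f^(α−1) = 0.61^(-0.02700) = 1.013435
δ_res = (-27.0 + 1000) × 1.013435 − 1000 = 986.073 − 1000 = -13.93 permil

-13.9 permil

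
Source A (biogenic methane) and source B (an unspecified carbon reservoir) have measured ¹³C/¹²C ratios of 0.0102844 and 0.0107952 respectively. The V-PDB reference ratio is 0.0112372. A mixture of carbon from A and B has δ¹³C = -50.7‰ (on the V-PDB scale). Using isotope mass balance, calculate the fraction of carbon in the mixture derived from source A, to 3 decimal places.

0.250

δ_A = (0.0102844/0.0112372 − 1)×1000 = (0.915210 − 1)×1000 = -84.790‰
δ_B = (0.0107952/0.0112372 − 1)×1000 = (0.960666 − 1)×1000 = -39.334‰
f_A = (δ_mix − δ_B)/(δ_A − δ_B) = (-50.7 − (-39.334))/(-84.790 − (-39.334))
f_A = -11.366 / -45.456 = 0.2501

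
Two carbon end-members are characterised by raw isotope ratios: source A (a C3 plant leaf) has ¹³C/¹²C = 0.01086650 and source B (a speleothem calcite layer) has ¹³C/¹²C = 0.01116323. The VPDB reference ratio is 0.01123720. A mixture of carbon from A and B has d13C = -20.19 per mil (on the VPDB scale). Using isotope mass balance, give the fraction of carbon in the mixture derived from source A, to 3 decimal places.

δ_A = (0.01086650/0.01123720 − 1)×1000 = (0.967011 − 1)×1000 = -32.989 per mil
δ_B = (0.01116323/0.01123720 − 1)×1000 = (0.993417 − 1)×1000 = -6.583 per mil
f_A = (δ_mix − δ_B)/(δ_A − δ_B) = (-20.19 − (-6.583))/(-32.989 − (-6.583))
f_A = -13.607 / -26.406 = 0.5153

0.515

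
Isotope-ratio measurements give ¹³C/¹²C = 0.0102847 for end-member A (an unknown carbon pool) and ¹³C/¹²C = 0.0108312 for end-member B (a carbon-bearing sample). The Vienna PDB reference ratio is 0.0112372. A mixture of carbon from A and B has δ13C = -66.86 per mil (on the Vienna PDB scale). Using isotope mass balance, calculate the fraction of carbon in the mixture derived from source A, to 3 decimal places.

0.632

δ_A = (0.0102847/0.0112372 − 1)×1000 = (0.915237 − 1)×1000 = -84.763 per mil
δ_B = (0.0108312/0.0112372 − 1)×1000 = (0.963870 − 1)×1000 = -36.130 per mil
f_A = (δ_mix − δ_B)/(δ_A − δ_B) = (-66.86 − (-36.130))/(-84.763 − (-36.130))
f_A = -30.730 / -48.633 = 0.6319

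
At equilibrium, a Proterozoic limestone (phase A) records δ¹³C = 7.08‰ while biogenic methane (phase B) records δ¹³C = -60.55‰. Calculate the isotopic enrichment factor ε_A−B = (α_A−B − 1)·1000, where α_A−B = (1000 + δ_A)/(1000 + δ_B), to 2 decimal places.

α_A−B = (1000 + 7.08) / (1000 + -60.55) = 1007.08 / 939.45 = 1.071989
ε_A−B = (1.071989 − 1) × 1000 = 71.989‰
(The approximation ε ≈ δ_A − δ_B would give 67.63‰.)

71.99‰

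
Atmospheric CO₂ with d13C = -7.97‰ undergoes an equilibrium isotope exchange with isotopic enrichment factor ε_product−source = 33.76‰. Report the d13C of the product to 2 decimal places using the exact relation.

25.52‰

To first order, δ_product ≈ δ_source + ε = 25.79‰.
Exactly, δ_product = (δ_source + 1000)·(ε/1000 + 1) − 1000.
δ_product = (-7.97 + 1000) × (33.76/1000 + 1) − 1000
δ_product = 25.521‰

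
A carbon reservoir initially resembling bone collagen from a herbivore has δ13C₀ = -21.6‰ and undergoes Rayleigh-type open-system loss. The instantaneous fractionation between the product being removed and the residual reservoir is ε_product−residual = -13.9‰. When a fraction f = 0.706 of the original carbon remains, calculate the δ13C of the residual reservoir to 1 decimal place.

-16.9‰

Rayleigh residual: δ_res = (δ₀ + 1000)·f^(α−1) − 1000
α = ε/1000 + 1 = 0.98610, so α − 1 = -0.01390
f^(α−1) = 0.706^(-0.01390) = 1.004851
δ_res = (-21.6 + 1000) × 1.004851 − 1000 = 983.146 − 1000 = -16.85‰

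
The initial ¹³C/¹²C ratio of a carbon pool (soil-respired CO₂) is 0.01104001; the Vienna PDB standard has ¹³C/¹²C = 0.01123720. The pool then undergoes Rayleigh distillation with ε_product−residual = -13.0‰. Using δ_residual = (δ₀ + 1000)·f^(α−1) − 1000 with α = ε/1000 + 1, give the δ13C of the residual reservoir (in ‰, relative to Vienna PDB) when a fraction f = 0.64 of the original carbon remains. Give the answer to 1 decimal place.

-11.8‰

δ₀ = (0.01104001/0.01123720 − 1)×1000 = (0.982452 − 1)×1000 = -17.548‰
α − 1 = ε/1000 = -0.0130
f^(α−1) = 0.64^(-0.0130) = 1.005819
δ_res = (-17.548 + 1000) × 1.005819 − 1000 = 988.169 − 1000 = -11.83‰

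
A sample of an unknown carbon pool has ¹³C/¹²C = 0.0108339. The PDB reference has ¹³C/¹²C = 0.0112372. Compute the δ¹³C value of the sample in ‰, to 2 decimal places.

δ¹³C = (R_sample / R_standard − 1) × 1000
R_sample / R_standard = 0.0108339 / 0.0112372 = 0.964110
δ¹³C = (0.964110 − 1) × 1000 = -35.890‰

-35.89‰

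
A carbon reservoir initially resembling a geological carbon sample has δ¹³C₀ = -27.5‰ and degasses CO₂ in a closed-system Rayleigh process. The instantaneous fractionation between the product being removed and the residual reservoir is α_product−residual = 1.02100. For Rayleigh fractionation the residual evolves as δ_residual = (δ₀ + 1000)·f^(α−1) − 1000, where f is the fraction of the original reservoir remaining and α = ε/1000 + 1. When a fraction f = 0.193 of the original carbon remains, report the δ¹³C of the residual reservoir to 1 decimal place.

Rayleigh residual: δ_res = (δ₀ + 1000)·f^(α−1) − 1000
α − 1 = 0.02100
f^(α−1) = 0.193^(0.02100) = 0.966044
δ_res = (-27.5 + 1000) × 0.966044 − 1000 = 939.477 − 1000 = -60.52‰

-60.5‰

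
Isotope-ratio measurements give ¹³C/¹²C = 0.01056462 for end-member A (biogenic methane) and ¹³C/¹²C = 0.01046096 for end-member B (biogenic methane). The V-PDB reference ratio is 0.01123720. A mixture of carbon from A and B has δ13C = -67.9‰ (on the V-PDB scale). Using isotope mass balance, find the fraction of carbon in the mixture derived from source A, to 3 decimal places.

δ_A = (0.01056462/0.01123720 − 1)×1000 = (0.940147 − 1)×1000 = -59.853‰
δ_B = (0.01046096/0.01123720 − 1)×1000 = (0.930922 − 1)×1000 = -69.078‰
f_A = (δ_mix − δ_B)/(δ_A − δ_B) = (-67.9 − (-69.078))/(-59.853 − (-69.078))
f_A = 1.178 / 9.225 = 0.1277

0.128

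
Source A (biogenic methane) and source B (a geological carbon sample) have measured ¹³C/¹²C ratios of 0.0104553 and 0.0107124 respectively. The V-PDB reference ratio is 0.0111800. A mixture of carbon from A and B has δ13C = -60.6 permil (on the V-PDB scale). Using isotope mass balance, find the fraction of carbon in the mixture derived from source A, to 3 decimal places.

0.816

δ_A = (0.0104553/0.0111800 − 1)×1000 = (0.935179 − 1)×1000 = -64.821 permil
δ_B = (0.0107124/0.0111800 − 1)×1000 = (0.958175 − 1)×1000 = -41.825 permil
f_A = (δ_mix − δ_B)/(δ_A − δ_B) = (-60.6 − (-41.825))/(-64.821 − (-41.825))
f_A = -18.775 / -22.996 = 0.8164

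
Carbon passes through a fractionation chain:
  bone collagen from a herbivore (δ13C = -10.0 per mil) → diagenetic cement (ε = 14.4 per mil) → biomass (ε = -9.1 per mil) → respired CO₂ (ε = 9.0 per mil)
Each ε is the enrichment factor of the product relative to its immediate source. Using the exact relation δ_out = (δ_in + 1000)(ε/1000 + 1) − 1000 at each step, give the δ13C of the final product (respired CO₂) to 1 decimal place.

step 1: δ = (-10.00 + 1000)·(14.4/1000 + 1) − 1000 = 4.26 per mil
step 2: δ = (4.26 + 1000)·(-9.1/1000 + 1) − 1000 = -4.88 per mil
step 3: δ = (-4.88 + 1000)·(9.0/1000 + 1) − 1000 = 4.07 per mil

4.1 per mil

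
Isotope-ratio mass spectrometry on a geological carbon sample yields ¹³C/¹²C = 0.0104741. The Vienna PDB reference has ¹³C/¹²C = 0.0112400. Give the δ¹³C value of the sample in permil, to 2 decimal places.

δ¹³C = (R_sample / R_standard − 1) × 1000
R_sample / R_standard = 0.0104741 / 0.0112400 = 0.931859
δ¹³C = (0.931859 − 1) × 1000 = -68.141 permil

-68.14 permil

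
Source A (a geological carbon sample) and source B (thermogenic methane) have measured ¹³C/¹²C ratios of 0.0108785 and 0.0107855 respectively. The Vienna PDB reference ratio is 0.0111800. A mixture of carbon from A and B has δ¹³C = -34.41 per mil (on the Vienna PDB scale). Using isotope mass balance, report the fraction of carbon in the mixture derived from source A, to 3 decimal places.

δ_A = (0.0108785/0.0111800 − 1)×1000 = (0.973032 − 1)×1000 = -26.968 per mil
δ_B = (0.0107855/0.0111800 − 1)×1000 = (0.964714 − 1)×1000 = -35.286 per mil
f_A = (δ_mix − δ_B)/(δ_A − δ_B) = (-34.41 − (-35.286))/(-26.968 − (-35.286))
f_A = 0.876 / 8.318 = 0.1053

0.105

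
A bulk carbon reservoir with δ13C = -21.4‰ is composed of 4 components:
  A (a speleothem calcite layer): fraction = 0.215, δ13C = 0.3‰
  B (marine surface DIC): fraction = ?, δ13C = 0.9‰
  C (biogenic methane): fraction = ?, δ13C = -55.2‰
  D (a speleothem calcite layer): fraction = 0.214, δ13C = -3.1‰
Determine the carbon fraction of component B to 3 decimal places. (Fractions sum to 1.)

Let f_B and f_C be the unknown fractions; fractions sum to 1 so f_B + f_C = 0.571.
Mass balance: Σ fᵢ·δᵢ = δ_bulk ⇒ f_B·(0.9) + f_C·(-55.2) = -21.4 − (-0.599) = -20.801
Substitute f_C = 0.571 − f_B:
f_B·(0.9 − -55.2) = -20.801 − 0.571×(-55.2) = 10.718
f_B = 10.718 / 56.1 = 0.1911

0.191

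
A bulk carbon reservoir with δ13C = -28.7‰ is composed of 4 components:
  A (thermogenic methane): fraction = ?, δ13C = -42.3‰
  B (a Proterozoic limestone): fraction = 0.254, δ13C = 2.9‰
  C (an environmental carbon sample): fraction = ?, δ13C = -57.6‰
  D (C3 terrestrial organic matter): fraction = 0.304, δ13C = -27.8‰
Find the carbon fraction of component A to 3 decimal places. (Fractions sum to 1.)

0.292

Let f_A and f_C be the unknown fractions; fractions sum to 1 so f_A + f_C = 0.442.
Mass balance: Σ fᵢ·δᵢ = δ_bulk ⇒ f_A·(-42.3) + f_C·(-57.6) = -28.7 − (-7.715) = -20.985
Substitute f_C = 0.442 − f_A:
f_A·(-42.3 − -57.6) = -20.985 − 0.442×(-57.6) = 4.474
f_A = 4.474 / 15.3 = 0.2924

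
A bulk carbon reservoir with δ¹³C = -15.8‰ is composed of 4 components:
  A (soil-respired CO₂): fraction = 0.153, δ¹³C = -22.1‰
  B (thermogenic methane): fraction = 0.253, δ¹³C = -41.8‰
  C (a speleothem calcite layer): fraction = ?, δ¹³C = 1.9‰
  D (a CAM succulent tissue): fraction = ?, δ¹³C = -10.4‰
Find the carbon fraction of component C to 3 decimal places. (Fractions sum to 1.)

Let f_C and f_D be the unknown fractions; fractions sum to 1 so f_C + f_D = 0.594.
Mass balance: Σ fᵢ·δᵢ = δ_bulk ⇒ f_C·(1.9) + f_D·(-10.4) = -15.8 − (-13.957) = -1.843
Substitute f_D = 0.594 − f_C:
f_C·(1.9 − -10.4) = -1.843 − 0.594×(-10.4) = 4.334
f_C = 4.334 / 12.3 = 0.3524

0.352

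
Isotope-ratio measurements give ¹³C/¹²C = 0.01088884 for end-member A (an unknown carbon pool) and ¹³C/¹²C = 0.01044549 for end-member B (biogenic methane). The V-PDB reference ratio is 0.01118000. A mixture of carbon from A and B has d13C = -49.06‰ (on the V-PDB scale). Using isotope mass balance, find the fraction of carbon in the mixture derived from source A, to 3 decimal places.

0.420

δ_A = (0.01088884/0.01118000 − 1)×1000 = (0.973957 − 1)×1000 = -26.043‰
δ_B = (0.01044549/0.01118000 − 1)×1000 = (0.934301 − 1)×1000 = -65.699‰
f_A = (δ_mix − δ_B)/(δ_A − δ_B) = (-49.06 − (-65.699))/(-26.043 − (-65.699))
f_A = 16.639 / 39.656 = 0.4196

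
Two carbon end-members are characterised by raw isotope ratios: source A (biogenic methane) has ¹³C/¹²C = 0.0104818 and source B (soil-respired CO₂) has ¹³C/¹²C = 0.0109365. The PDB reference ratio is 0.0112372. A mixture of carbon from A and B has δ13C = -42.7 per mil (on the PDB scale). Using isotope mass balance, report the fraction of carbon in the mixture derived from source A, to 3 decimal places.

0.394

δ_A = (0.0104818/0.0112372 − 1)×1000 = (0.932777 − 1)×1000 = -67.223 per mil
δ_B = (0.0109365/0.0112372 − 1)×1000 = (0.973241 − 1)×1000 = -26.759 per mil
f_A = (δ_mix − δ_B)/(δ_A − δ_B) = (-42.7 − (-26.759))/(-67.223 − (-26.759))
f_A = -15.941 / -40.464 = 0.3939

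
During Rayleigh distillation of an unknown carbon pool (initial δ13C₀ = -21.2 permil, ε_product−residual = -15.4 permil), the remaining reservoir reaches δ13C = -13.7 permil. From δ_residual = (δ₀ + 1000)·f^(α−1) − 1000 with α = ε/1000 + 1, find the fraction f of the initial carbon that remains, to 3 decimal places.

α − 1 = ε/1000 = -0.0154
(δ_res + 1000)/(δ₀ + 1000) = (-13.7 + 1000)/(-21.2 + 1000) = 986.3/978.8 = 1.007662
f = 1.007662^(1/-0.0154) = exp(ln(1.007662)/-0.0154) = exp(0.00763/-0.0154)
f = exp(-0.4957) = 0.6092

0.609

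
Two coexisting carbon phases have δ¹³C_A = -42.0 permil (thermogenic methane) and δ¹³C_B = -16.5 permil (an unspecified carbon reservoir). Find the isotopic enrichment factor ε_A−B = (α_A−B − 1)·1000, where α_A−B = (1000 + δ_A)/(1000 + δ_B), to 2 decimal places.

α_A−B = (1000 + -42.0) / (1000 + -16.5) = 958.0 / 983.5 = 0.974072
ε_A−B = (0.974072 − 1) × 1000 = -25.928 permil
(The approximation ε ≈ δ_A − δ_B would give -25.5 permil.)

-25.93 permil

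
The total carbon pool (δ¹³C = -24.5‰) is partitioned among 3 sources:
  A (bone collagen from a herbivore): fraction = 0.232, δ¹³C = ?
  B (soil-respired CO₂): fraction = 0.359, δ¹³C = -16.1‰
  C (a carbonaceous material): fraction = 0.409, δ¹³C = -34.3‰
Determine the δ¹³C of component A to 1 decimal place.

Isotope mass balance: δ_bulk = Σ fᵢ·δᵢ.
-24.5 = 0.232×δ_A + 0.359×(-16.1) + 0.409×(-34.3)
0.232·δ_A = -24.5 − (-19.809) = -4.691
δ_A = -4.691 / 0.232 = -20.22‰

-20.2‰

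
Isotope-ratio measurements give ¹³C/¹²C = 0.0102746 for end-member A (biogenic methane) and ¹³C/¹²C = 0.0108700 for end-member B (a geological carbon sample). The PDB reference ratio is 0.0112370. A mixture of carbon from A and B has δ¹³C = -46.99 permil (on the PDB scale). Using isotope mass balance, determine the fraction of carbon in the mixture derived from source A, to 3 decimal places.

0.270

δ_A = (0.0102746/0.0112370 − 1)×1000 = (0.914354 − 1)×1000 = -85.646 permil
δ_B = (0.0108700/0.0112370 − 1)×1000 = (0.967340 − 1)×1000 = -32.660 permil
f_A = (δ_mix − δ_B)/(δ_A − δ_B) = (-46.99 − (-32.660))/(-85.646 − (-32.660))
f_A = -14.330 / -52.986 = 0.2705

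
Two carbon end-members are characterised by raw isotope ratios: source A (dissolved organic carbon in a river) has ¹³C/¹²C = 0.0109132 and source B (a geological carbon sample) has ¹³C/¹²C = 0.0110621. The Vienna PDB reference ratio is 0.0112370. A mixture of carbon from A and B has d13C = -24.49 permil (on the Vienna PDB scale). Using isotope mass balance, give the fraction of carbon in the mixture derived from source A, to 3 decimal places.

0.674

δ_A = (0.0109132/0.0112370 − 1)×1000 = (0.971184 − 1)×1000 = -28.816 permil
δ_B = (0.0110621/0.0112370 − 1)×1000 = (0.984435 − 1)×1000 = -15.565 permil
f_A = (δ_mix − δ_B)/(δ_A − δ_B) = (-24.49 − (-15.565))/(-28.816 − (-15.565))
f_A = -8.925 / -13.251 = 0.6736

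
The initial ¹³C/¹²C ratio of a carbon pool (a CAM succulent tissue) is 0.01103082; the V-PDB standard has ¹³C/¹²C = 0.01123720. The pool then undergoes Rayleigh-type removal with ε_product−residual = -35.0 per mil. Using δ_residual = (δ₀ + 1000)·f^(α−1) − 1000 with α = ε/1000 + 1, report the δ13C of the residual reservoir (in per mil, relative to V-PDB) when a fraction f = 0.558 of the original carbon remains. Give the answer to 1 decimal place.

1.9 per mil

δ₀ = (0.01103082/0.01123720 − 1)×1000 = (0.981634 − 1)×1000 = -18.366 per mil
α − 1 = ε/1000 = -0.0350
f^(α−1) = 0.558^(-0.0350) = 1.020629
δ_res = (-18.366 + 1000) × 1.020629 − 1000 = 1001.884 − 1000 = 1.88 per mil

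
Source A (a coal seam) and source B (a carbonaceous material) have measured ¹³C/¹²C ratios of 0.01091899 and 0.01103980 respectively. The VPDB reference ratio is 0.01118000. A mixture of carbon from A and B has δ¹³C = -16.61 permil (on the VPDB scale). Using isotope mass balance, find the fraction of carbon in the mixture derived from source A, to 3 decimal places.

δ_A = (0.01091899/0.01118000 − 1)×1000 = (0.976654 − 1)×1000 = -23.346 permil
δ_B = (0.01103980/0.01118000 − 1)×1000 = (0.987460 − 1)×1000 = -12.540 permil
f_A = (δ_mix − δ_B)/(δ_A − δ_B) = (-16.61 − (-12.540))/(-23.346 − (-12.540))
f_A = -4.070 / -10.806 = 0.3766

0.377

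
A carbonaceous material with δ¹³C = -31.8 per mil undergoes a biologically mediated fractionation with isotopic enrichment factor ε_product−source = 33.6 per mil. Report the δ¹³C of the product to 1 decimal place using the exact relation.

Exactly, δ_product = (δ_source + 1000)·(ε/1000 + 1) − 1000.
δ_product = (-31.8 + 1000) × (33.6/1000 + 1) − 1000
δ_product = 0.73 per mil

0.7 per mil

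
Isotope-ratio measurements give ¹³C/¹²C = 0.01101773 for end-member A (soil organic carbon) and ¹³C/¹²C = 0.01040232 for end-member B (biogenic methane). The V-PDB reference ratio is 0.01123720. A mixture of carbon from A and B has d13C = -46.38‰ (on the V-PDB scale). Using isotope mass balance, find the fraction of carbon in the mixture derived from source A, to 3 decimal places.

δ_A = (0.01101773/0.01123720 − 1)×1000 = (0.980469 − 1)×1000 = -19.531‰
δ_B = (0.01040232/0.01123720 − 1)×1000 = (0.925704 − 1)×1000 = -74.296‰
f_A = (δ_mix − δ_B)/(δ_A − δ_B) = (-46.38 − (-74.296))/(-19.531 − (-74.296))
f_A = 27.916 / 54.765 = 0.5097

0.510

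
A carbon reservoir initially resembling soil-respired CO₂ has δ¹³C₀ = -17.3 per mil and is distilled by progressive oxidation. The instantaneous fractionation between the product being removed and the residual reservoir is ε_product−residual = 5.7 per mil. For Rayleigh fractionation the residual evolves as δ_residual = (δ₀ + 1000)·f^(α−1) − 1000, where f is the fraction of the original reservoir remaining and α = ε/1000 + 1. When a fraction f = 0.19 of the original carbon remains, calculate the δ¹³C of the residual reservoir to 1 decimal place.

-26.6 per mil

Rayleigh residual: δ_res = (δ₀ + 1000)·f^(α−1) − 1000
α = ε/1000 + 1 = 1.00570, so α − 1 = 0.00570
f^(α−1) = 0.19^(0.00570) = 0.990578
δ_res = (-17.3 + 1000) × 0.990578 − 1000 = 973.441 − 1000 = -26.56 per mil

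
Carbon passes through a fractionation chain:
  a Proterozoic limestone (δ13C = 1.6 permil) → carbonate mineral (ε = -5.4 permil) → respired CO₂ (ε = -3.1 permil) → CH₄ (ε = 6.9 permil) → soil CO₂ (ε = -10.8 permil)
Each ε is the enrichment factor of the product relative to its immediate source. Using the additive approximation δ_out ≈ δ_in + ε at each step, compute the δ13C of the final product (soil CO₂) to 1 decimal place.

-10.8 permil

step 1: δ ≈ 1.6 + (-5.4) = -3.8 permil
step 2: δ ≈ -3.8 + (-3.1) = -6.9 permil
step 3: δ ≈ -6.9 + (6.9) = 0.0 permil
step 4: δ ≈ 0.0 + (-10.8) = -10.8 permil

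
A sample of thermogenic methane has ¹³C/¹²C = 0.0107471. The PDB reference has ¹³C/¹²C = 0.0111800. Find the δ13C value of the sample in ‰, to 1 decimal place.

-38.7‰

δ13C = (R_sample / R_standard − 1) × 1000
R_sample / R_standard = 0.0107471 / 0.0111800 = 0.961279
δ13C = (0.961279 − 1) × 1000 = -38.72‰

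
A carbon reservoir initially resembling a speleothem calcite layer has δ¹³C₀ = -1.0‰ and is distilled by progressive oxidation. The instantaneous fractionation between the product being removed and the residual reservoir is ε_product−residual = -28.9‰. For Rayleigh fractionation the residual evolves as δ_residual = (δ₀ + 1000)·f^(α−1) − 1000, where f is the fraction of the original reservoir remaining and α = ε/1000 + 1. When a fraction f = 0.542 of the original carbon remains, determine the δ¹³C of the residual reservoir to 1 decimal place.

Rayleigh residual: δ_res = (δ₀ + 1000)·f^(α−1) − 1000
α = ε/1000 + 1 = 0.97110, so α − 1 = -0.02890
f^(α−1) = 0.542^(-0.02890) = 1.017859
δ_res = (-1.0 + 1000) × 1.017859 − 1000 = 1016.841 − 1000 = 16.84‰

16.8‰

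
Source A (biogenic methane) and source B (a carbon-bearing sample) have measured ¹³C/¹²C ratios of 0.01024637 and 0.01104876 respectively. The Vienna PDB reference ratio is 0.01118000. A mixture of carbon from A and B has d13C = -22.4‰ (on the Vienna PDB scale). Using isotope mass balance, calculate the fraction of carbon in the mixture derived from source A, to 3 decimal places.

δ_A = (0.01024637/0.01118000 − 1)×1000 = (0.916491 − 1)×1000 = -83.509‰
δ_B = (0.01104876/0.01118000 − 1)×1000 = (0.988261 − 1)×1000 = -11.739‰
f_A = (δ_mix − δ_B)/(δ_A − δ_B) = (-22.4 − (-11.739))/(-83.509 − (-11.739))
f_A = -10.661 / -71.770 = 0.1485

0.149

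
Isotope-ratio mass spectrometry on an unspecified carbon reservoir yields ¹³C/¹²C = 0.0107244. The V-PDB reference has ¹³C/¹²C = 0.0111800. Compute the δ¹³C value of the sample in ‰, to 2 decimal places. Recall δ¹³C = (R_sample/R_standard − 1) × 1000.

-40.75‰

δ¹³C = (R_sample / R_standard − 1) × 1000
R_sample / R_standard = 0.0107244 / 0.0111800 = 0.959249
δ¹³C = (0.959249 − 1) × 1000 = -40.751‰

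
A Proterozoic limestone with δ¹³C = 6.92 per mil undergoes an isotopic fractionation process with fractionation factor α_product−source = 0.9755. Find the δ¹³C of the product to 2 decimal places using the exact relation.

δ_product = (δ_source + 1000)·α − 1000
δ_product = (6.92 + 1000) × 0.9755 − 1000
δ_product = 982.250 − 1000 = -17.750 per mil

-17.75 per mil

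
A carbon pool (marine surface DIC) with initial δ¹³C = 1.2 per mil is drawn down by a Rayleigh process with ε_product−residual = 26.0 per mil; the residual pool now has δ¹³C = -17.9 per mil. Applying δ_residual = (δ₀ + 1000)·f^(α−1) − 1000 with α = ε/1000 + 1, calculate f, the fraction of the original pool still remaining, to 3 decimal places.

0.477

α − 1 = ε/1000 = 0.0260
(δ_res + 1000)/(δ₀ + 1000) = (-17.9 + 1000)/(1.2 + 1000) = 982.1/1001.2 = 0.980923
f = 0.980923^(1/0.0260) = exp(ln(0.980923)/0.0260) = exp(-0.01926/0.0260)
f = exp(-0.7408) = 0.4767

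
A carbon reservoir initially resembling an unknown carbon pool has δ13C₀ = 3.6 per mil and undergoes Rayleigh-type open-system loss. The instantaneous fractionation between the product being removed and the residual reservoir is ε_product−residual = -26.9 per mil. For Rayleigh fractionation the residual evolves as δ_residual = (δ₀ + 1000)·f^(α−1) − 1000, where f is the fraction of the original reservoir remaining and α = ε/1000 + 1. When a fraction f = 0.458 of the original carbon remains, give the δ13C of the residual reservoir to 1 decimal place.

Rayleigh residual: δ_res = (δ₀ + 1000)·f^(α−1) − 1000
α = ε/1000 + 1 = 0.97310, so α − 1 = -0.02690
f^(α−1) = 0.458^(-0.02690) = 1.021228
δ_res = (3.6 + 1000) × 1.021228 − 1000 = 1024.904 − 1000 = 24.90 per mil

24.9 per mil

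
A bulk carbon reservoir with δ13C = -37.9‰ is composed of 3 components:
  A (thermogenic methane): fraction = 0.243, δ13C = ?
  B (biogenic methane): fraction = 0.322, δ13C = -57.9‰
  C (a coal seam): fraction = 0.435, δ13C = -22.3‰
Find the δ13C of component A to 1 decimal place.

Isotope mass balance: δ_bulk = Σ fᵢ·δᵢ.
-37.9 = 0.243×δ_A + 0.322×(-57.9) + 0.435×(-22.3)
0.243·δ_A = -37.9 − (-28.344) = -9.556
δ_A = -9.556 / 0.243 = -39.32‰

-39.3‰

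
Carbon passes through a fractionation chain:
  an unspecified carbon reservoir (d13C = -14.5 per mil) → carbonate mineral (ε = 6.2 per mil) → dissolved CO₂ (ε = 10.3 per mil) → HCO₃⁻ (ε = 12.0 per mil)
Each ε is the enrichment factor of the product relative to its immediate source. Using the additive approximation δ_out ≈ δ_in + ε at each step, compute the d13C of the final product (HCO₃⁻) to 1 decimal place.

14.0 per mil

step 1: δ ≈ -14.5 + (6.2) = -8.3 per mil
step 2: δ ≈ -8.3 + (10.3) = 2.0 per mil
step 3: δ ≈ 2.0 + (12.0) = 14.0 per mil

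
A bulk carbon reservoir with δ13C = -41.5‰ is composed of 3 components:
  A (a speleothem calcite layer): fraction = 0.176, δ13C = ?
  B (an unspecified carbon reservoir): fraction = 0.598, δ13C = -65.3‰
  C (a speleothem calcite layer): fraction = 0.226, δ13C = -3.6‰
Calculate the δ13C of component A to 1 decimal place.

Isotope mass balance: δ_bulk = Σ fᵢ·δᵢ.
-41.5 = 0.176×δ_A + 0.598×(-65.3) + 0.226×(-3.6)
0.176·δ_A = -41.5 − (-39.863) = -1.637
δ_A = -1.637 / 0.176 = -9.30‰

-9.3‰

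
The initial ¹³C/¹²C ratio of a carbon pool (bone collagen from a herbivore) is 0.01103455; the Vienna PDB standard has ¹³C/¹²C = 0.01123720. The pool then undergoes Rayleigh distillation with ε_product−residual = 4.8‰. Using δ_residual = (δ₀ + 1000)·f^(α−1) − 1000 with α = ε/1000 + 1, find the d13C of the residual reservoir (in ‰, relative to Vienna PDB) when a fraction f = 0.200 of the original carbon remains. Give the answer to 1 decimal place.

-25.6‰

δ₀ = (0.01103455/0.01123720 − 1)×1000 = (0.981966 − 1)×1000 = -18.034‰
α − 1 = ε/1000 = 0.0048
f^(α−1) = 0.200^(0.0048) = 0.992304
δ_res = (-18.034 + 1000) × 0.992304 − 1000 = 974.409 − 1000 = -25.59‰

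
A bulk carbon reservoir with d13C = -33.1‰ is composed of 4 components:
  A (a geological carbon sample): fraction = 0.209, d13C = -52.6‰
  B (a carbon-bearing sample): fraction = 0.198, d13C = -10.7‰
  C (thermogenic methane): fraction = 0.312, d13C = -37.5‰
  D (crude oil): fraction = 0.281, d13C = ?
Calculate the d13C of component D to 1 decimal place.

Isotope mass balance: δ_bulk = Σ fᵢ·δᵢ.
-33.1 = 0.209×(-52.6) + 0.198×(-10.7) + 0.312×(-37.5) + 0.281×δ_D
0.281·δ_D = -33.1 − (-24.812) = -8.288
δ_D = -8.288 / 0.281 = -29.49‰

-29.5‰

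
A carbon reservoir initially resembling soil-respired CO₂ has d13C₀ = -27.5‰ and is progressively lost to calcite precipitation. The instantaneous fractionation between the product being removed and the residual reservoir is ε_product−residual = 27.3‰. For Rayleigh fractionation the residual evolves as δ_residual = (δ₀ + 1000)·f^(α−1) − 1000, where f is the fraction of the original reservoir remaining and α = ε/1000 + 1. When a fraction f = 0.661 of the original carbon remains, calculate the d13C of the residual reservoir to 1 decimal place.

Rayleigh residual: δ_res = (δ₀ + 1000)·f^(α−1) − 1000
α = ε/1000 + 1 = 1.02730, so α − 1 = 0.02730
f^(α−1) = 0.661^(0.02730) = 0.988761
δ_res = (-27.5 + 1000) × 0.988761 − 1000 = 961.570 − 1000 = -38.43‰

-38.4‰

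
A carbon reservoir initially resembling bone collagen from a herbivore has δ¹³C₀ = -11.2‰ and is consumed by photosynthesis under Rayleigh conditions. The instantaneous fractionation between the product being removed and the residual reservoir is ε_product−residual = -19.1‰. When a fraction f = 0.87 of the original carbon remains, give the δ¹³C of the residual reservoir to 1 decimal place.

Rayleigh residual: δ_res = (δ₀ + 1000)·f^(α−1) − 1000
α = ε/1000 + 1 = 0.98090, so α − 1 = -0.01910
f^(α−1) = 0.87^(-0.01910) = 1.002663
δ_res = (-11.2 + 1000) × 1.002663 − 1000 = 991.434 − 1000 = -8.57‰

-8.6‰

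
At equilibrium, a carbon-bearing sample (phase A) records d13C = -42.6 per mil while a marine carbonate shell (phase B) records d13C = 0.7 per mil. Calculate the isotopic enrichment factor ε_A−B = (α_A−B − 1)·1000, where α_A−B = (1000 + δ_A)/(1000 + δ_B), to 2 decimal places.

α_A−B = (1000 + -42.6) / (1000 + 0.7) = 957.4 / 1000.7 = 0.956730
ε_A−B = (0.956730 − 1) × 1000 = -43.270 per mil
(The approximation ε ≈ δ_A − δ_B would give -43.3 per mil.)

-43.27 per mil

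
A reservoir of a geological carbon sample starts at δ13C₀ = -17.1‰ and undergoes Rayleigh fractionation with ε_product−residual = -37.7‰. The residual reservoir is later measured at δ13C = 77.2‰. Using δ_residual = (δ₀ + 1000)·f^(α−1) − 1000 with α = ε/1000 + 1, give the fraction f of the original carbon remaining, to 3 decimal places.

0.088

α − 1 = ε/1000 = -0.0377
(δ_res + 1000)/(δ₀ + 1000) = (77.2 + 1000)/(-17.1 + 1000) = 1077.2/982.9 = 1.095941
f = 1.095941^(1/-0.0377) = exp(ln(1.095941)/-0.0377) = exp(0.09161/-0.0377)
f = exp(-2.4301) = 0.0880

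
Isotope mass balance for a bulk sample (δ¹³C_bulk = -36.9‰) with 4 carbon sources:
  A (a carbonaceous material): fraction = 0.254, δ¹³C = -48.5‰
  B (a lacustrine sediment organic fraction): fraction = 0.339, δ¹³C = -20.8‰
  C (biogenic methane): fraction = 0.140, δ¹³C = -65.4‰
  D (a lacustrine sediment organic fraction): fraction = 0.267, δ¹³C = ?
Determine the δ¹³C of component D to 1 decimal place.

Isotope mass balance: δ_bulk = Σ fᵢ·δᵢ.
-36.9 = 0.254×(-48.5) + 0.339×(-20.8) + 0.140×(-65.4) + 0.267×δ_D
0.267·δ_D = -36.9 − (-28.526) = -8.374
δ_D = -8.374 / 0.267 = -31.36‰

-31.4‰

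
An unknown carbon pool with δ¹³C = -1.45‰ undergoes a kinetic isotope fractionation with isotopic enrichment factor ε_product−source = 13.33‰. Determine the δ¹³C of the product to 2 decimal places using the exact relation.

11.86‰

Exactly, δ_product = (δ_source + 1000)·(ε/1000 + 1) − 1000.
δ_product = (-1.45 + 1000) × (13.33/1000 + 1) − 1000
δ_product = 11.861‰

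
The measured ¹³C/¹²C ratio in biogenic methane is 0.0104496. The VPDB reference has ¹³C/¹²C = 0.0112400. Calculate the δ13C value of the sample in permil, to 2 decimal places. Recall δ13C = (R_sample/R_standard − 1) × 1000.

-70.32 permil

δ13C = (R_sample / R_standard − 1) × 1000
R_sample / R_standard = 0.0104496 / 0.0112400 = 0.929680
δ13C = (0.929680 − 1) × 1000 = -70.320 permil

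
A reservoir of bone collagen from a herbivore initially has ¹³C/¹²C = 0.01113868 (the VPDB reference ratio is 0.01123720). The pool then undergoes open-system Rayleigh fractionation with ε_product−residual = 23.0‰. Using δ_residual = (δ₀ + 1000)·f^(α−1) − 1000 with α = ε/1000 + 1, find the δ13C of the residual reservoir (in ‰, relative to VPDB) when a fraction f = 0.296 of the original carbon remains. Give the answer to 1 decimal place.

-36.1‰

δ₀ = (0.01113868/0.01123720 − 1)×1000 = (0.991233 − 1)×1000 = -8.767‰
α − 1 = ε/1000 = 0.0230
f^(α−1) = 0.296^(0.0230) = 0.972388
δ_res = (-8.767 + 1000) × 0.972388 − 1000 = 963.863 − 1000 = -36.14‰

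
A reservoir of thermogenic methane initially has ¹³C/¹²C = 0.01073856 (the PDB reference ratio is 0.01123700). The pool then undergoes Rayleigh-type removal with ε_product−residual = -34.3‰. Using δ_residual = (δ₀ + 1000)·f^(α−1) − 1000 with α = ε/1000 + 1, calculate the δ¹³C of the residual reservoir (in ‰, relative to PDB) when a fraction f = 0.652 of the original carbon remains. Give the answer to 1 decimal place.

-30.2‰

δ₀ = (0.01073856/0.01123700 − 1)×1000 = (0.955643 − 1)×1000 = -44.357‰
α − 1 = ε/1000 = -0.0343
f^(α−1) = 0.652^(-0.0343) = 1.014779
δ_res = (-44.357 + 1000) × 1.014779 − 1000 = 969.766 − 1000 = -30.23‰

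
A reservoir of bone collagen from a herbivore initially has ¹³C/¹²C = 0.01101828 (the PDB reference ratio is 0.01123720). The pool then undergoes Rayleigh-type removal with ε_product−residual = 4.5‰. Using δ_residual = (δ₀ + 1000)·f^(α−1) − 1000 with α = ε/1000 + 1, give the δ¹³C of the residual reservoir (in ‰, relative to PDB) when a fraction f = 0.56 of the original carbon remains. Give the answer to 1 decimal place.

-22.0‰

δ₀ = (0.01101828/0.01123720 − 1)×1000 = (0.980518 − 1)×1000 = -19.482‰
α − 1 = ε/1000 = 0.0045
f^(α−1) = 0.56^(0.0045) = 0.997394
δ_res = (-19.482 + 1000) × 0.997394 − 1000 = 977.963 − 1000 = -22.04‰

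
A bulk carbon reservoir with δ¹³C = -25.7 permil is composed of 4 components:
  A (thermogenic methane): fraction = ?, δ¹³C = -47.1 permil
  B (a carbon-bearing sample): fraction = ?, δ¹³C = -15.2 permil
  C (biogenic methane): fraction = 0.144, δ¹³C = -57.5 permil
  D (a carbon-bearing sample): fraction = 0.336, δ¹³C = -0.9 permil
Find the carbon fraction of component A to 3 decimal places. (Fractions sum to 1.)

Let f_A and f_B be the unknown fractions; fractions sum to 1 so f_A + f_B = 0.520.
Mass balance: Σ fᵢ·δᵢ = δ_bulk ⇒ f_A·(-47.1) + f_B·(-15.2) = -25.7 − (-8.582) = -17.118
Substitute f_B = 0.520 − f_A:
f_A·(-47.1 − -15.2) = -17.118 − 0.520×(-15.2) = -9.214
f_A = -9.214 / -31.9 = 0.2888

0.289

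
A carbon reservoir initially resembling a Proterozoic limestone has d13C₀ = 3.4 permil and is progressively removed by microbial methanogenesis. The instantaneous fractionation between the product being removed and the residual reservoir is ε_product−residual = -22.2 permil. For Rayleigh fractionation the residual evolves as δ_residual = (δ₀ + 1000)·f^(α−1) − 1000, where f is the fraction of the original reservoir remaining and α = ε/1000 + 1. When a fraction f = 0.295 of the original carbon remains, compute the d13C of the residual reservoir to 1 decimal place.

31.0 permil

Rayleigh residual: δ_res = (δ₀ + 1000)·f^(α−1) − 1000
α = ε/1000 + 1 = 0.97780, so α − 1 = -0.02220
f^(α−1) = 0.295^(-0.02220) = 1.027472
δ_res = (3.4 + 1000) × 1.027472 − 1000 = 1030.965 − 1000 = 30.97 permil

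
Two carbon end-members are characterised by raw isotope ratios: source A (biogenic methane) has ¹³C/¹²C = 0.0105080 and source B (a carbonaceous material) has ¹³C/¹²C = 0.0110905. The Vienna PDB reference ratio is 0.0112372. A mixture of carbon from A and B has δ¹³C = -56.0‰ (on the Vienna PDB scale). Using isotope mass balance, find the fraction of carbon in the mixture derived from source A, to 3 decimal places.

0.828

δ_A = (0.0105080/0.0112372 − 1)×1000 = (0.935108 − 1)×1000 = -64.892‰
δ_B = (0.0110905/0.0112372 − 1)×1000 = (0.986945 − 1)×1000 = -13.055‰
f_A = (δ_mix − δ_B)/(δ_A − δ_B) = (-56.0 − (-13.055))/(-64.892 − (-13.055))
f_A = -42.945 / -51.837 = 0.8285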